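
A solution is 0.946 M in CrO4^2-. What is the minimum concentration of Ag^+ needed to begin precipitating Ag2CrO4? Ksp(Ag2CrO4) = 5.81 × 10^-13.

Ag2CrO4(s) <=> 2 Ag^+(aq) + CrO4^2-(aq)
Ksp = [Ag^+]^2[CrO4^2-]
Precipitation begins when Q = Ksp. With [CrO4^2-] = 0.946 M:
5.81 × 10^-13 = (0.946) × [Ag^+]^2
[Ag^+] = (5.81 × 10^-13 / 9.46 x 10^-1)^(1/2) = 7.84 x 10^-7 M

[Ag^+] ≈ 7.84e-7 M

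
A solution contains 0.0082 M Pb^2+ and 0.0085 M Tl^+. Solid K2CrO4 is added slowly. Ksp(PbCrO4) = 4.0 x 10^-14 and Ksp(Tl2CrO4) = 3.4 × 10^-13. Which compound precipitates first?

PbCrO4

Each salt begins to precipitate when Q = Ksp, i.e. when [CrO4^2-] reaches its threshold.
For PbCrO4: 4.0 x 10^-14 = 0.0082 × [CrO4^2-]  ⇒  [CrO4^2-] = 4.9 × 10^-12 M.
For Tl2CrO4: 3.4 × 10^-13 = (0.0085)^2 × [CrO4^2-]  ⇒  [CrO4^2-] = 4.7 x 10^-9 M.
The salt with the lower threshold [CrO4^2-] precipitates first: PbCrO4.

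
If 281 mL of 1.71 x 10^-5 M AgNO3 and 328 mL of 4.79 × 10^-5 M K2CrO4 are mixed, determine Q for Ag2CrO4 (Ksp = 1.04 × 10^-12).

Total volume = 281 + 328 = 609 mL.
[Ag^+] = 1.71 x 10^-5 × (281/609) = 7.890 × 10^-6 M
[CrO4^2-] = 4.79 × 10^-5 × (328/609) = 2.580 × 10^-5 M
Ag2CrO4(s) <=> 2 Ag^+ + CrO4^2-, so Q = [Ag^+]^2[CrO4^2-]
Q = (7.890 × 10^-6)^2(2.580 x 10^-5) = 1.61 × 10^-15
Q < Ksp, so no precipitate of Ag2CrO4 forms.

Q = 1.61 × 10^-15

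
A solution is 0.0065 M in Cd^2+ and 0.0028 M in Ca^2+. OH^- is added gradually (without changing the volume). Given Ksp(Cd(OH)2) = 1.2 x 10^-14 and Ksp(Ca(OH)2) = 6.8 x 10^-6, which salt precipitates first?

Each salt begins to precipitate when Q = Ksp, i.e. when [OH^-] reaches its threshold.
For Cd(OH)2: 1.2 x 10^-14 = 0.0065 × [OH^-]^2  ⇒  [OH^-] = 1.4 × 10^-6 M.
For Ca(OH)2: 6.8 x 10^-6 = 0.0028 × [OH^-]^2  ⇒  [OH^-] = 4.9 × 10^-2 M.
The salt with the lower threshold [OH^-] precipitates first: Cd(OH)2.

Cd(OH)2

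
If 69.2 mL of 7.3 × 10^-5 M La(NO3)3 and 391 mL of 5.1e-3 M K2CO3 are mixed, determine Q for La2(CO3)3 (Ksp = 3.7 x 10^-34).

9.8 × 10^-18

Total volume = 69.2 + 391 = 460.2 mL.
[La^3+] = 7.3 × 10^-5 × (69.2/460.2) = 1.10 × 10^-5 M
[CO3^2-] = 5.1 × 10^-3 × (391/460.2) = 4.33 × 10^-3 M
La2(CO3)3(s) ⇌ 2 La^3+(aq) + 3 CO3^2-(aq), so Q = [La^3+]^2[CO3^2-]^3
Q = (1.10 × 10^-5)^2(4.33 × 10^-3)^3 = 9.8 x 10^-18
Q > Ksp, so La2(CO3)3 will precipitate.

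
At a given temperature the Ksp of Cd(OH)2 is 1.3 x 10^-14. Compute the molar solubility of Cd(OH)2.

Cd(OH)2(s) ⇌ Cd^2+(aq) + 2 OH^-(aq)
Ksp = [Cd^2+][OH^-]^2
For each mole of Cd(OH)2 that dissolves: [Cd^2+] = s, [OH^-] = 2s.
Substituting: Ksp = s(2s)^2 = 4s^3
Solving, s = (1.3 x 10^-14/4)^(1/3) = 1.5 × 10^-5 M

s = 1.5 × 10^-5 M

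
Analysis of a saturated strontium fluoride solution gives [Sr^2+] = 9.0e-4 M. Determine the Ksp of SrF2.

SrF2(s) ⇌ Sr^2+(aq) + 2 F^-(aq)
Stoichiometry gives [F^-] = (2/1)[Sr^2+] = 1.80 × 10^-3 M.
Ksp = [Sr^2+][F^-]^2
Ksp = 9.0 x 10^-4 × (1.80 × 10^-3)^2 = 2.9 × 10^-9

Ksp ≈ 2.9 × 10^-9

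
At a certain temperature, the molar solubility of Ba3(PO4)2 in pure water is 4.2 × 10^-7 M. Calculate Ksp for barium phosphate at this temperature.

Ksp = 1.4e-30

Ba3(PO4)2(s) <=> 3 Ba^2+(aq) + 2 PO4^3-(aq)
With molar solubility s: [Ba^2+] = 3s, [PO4^3-] = 2s.
Ksp = [Ba^2+]^3[PO4^3-]^2
Ksp = (3s)^3(2s)^2 = 108s^5
Ksp = 108 × (4.2 x 10^-7)^5 = 1.4 × 10^-30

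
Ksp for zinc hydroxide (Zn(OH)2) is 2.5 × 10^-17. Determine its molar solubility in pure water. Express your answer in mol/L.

s = 1.8 × 10^-6 M

Zn(OH)2(s) <=> Zn^2+ + 2 OH^-
Ksp = [Zn^2+][OH^-]^2
For each mole of Zn(OH)2 that dissolves: [Zn^2+] = s, [OH^-] = 2s.
Ksp = s(2s)^2 = 4s^3
Solving, s = (2.5 × 10^-17/4)^(1/3) = 1.8 × 10^-6 M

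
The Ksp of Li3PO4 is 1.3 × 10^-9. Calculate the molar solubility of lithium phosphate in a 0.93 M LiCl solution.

Li3PO4(s) ⇌ 3 Li^+ + PO4^3-
Ksp = [Li^+]^3[PO4^3-]
Let s = moles of Li3PO4 that dissolve per litre. [Li^+] = 0.93 + 3s ≈ 0.93, [PO4^3-] = s (common-ion effect: Li^+ is already 0.93 M).
Ksp ≈ (0.93)^3 × s
s = 1.6 × 10^-9 M
Check: 3s = 4.8 x 10^-9 ≪ 0.93, so the approximation is valid.

s ≈ 1.6e-9 M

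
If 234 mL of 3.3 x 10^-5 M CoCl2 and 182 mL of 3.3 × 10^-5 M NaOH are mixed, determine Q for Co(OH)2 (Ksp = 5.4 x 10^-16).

Q = 3.9 x 10^-15

Total volume = 234 + 182 = 416 mL.
[Co^2+] = 3.3 × 10^-5 × (234/416) = 1.86 × 10^-5 M
[OH^-] = 3.3 x 10^-5 × (182/416) = 1.44 x 10^-5 M
Co(OH)2(s) ⇌ Co^2+(aq) + 2 OH^-(aq), so Q = [Co^2+][OH^-]^2
Q = (1.86 x 10^-5)(1.44 x 10^-5)^2 = 3.9 × 10^-15
Q > Ksp, so Co(OH)2 will precipitate.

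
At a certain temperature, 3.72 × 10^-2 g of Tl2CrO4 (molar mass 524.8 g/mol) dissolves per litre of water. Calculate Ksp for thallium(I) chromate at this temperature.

Ksp = 1.42 × 10^-12

Molar solubility s = (3.72 × 10^-2 g/L) / (524.8 g/mol) = 7.088 x 10^-5 M.
Tl2CrO4(s) ⇌ 2 Tl^+ + CrO4^2-
Let s = molar solubility. Then [Tl^+] = 2s and [CrO4^2-] = s.
Ksp = [Tl^+]^2[CrO4^2-]
Ksp = (2s)^2s = 4s^3
With s = 7.088 × 10^-5: Ksp = 1.42 × 10^-12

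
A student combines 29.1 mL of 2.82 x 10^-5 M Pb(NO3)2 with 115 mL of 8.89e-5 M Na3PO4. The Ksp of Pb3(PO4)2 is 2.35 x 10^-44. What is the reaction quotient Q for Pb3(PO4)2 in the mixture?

Total volume = 29.1 + 115 = 144.1 mL.
[Pb^2+] = 2.82 × 10^-5 × (29.1/144.1) = 5.695 × 10^-6 M
[PO4^3-] = 8.89 x 10^-5 × (115/144.1) = 7.095 × 10^-5 M
Pb3(PO4)2(s) <=> 3 Pb^2+(aq) + 2 PO4^3-(aq), so Q = [Pb^2+]^3[PO4^3-]^2
Q = (5.695 × 10^-6)^3(7.095 × 10^-5)^2 = 9.30 x 10^-25
Q > Ksp, so Pb3(PO4)2 will precipitate.

Q = 9.30 × 10^-25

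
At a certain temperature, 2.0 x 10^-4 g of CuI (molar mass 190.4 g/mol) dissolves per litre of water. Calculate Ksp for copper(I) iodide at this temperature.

Ksp ≈ 1.1 x 10^-12

Molar solubility s = (2.0 × 10^-4 g/L) / (190.4 g/mol) = 1.05 × 10^-6 M.
CuI(s) <=> Cu^+ + I^-
With molar solubility s: [Cu^+] = s, [I^-] = s.
Ksp = [Cu^+][I^-]
Ksp = s × s = s^2
Ksp = (1.05 × 10^-6)^2 = 1.1 x 10^-12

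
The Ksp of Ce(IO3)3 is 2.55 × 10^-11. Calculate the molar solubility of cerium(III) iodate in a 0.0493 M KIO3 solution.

Ce(IO3)3(s) ⇌ Ce^3+(aq) + 3 IO3^-(aq)
Ksp = [Ce^3+][IO3^-]^3
Let s be the molar solubility in this solution. [Ce^3+] = s, [IO3^-] = 0.0493 + 3s ≈ 0.0493 (since IO3^- from KIO3 dominates).
Ksp ≈ s × (0.0493)^3
s = 2.13 × 10^-7 M
Check: 3s = 6.4 x 10^-7 ≪ 0.0493, so the approximation is valid.

s ≈ 2.13 × 10^-7 M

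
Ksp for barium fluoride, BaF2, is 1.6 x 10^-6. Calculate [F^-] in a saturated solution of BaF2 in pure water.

BaF2(s) ⇌ Ba^2+ + 2 F^-
Ksp = [Ba^2+][F^-]^2
With molar solubility s: [Ba^2+] = s, [F^-] = 2s.
Ksp = s(2s)^2 = 4s^3
s = (1.6 x 10^-6 / 4)^(1/3) = 7.37 × 10^-3 M
[F^-] = 2s = 1.5 x 10^-2 M

[F^-] ≈ 0.015 M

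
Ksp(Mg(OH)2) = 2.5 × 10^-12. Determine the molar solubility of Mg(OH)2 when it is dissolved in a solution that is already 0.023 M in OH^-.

Mg(OH)2(s) ⇌ Mg^2+(aq) + 2 OH^-(aq)
Ksp = [Mg^2+][OH^-]^2
Let s be the molar solubility in this solution. [Mg^2+] = s, [OH^-] = 0.023 + 2s ≈ 0.023 (since the OH^- already present dominates).
Ksp ≈ s × (0.023)^2
s = 4.7 × 10^-9 M
Check: 2s = 9.5 × 10^-9 ≪ 0.023, so the approximation is valid.

s = 4.7 × 10^-9 M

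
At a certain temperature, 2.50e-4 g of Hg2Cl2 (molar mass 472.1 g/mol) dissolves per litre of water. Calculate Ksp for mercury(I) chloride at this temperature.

5.94 × 10^-19

Molar solubility s = (2.50 × 10^-4 g/L) / (472.1 g/mol) = 5.295 × 10^-7 M.
Hg2Cl2(s) ⇌ Hg2^2+(aq) + 2 Cl^-(aq)
With molar solubility s: [Hg2^2+] = s, [Cl^-] = 2s.
Ksp = [Hg2^2+][Cl^-]^2
Ksp = s(2s)^2 = 4s^3
Ksp = 4 × (5.295 x 10^-7)^3 = 5.94 × 10^-19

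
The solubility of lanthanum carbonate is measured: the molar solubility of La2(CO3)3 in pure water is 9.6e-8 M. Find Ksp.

La2(CO3)3(s) ⇌ 2 La^3+(aq) + 3 CO3^2-(aq)
Let s = molar solubility. Then [La^3+] = 2s and [CO3^2-] = 3s.
Ksp = [La^3+]^2[CO3^2-]^3
Ksp = (2s)^2(3s)^3 = 108s^5
With s = 9.6 × 10^-8: Ksp = 8.8 x 10^-34

Ksp ≈ 8.8e-34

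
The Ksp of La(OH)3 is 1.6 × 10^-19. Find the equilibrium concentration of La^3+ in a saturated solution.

La(OH)3(s) ⇌ La^3+ + 3 OH^-
Ksp = [La^3+][OH^-]^3
If s mol/L of La(OH)3 dissolves, [La^3+] = s and [OH^-] = 3s.
Ksp = s(3s)^3 = 27s^4
s^4 = 1.6 × 10^-19 / 27, so s = 8.77 x 10^-6 M
[La^3+] = s = 8.8 x 10^-6 M

[La^3+] = 8.8e-6 M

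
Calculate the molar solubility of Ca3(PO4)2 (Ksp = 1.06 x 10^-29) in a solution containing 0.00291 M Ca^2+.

1.04 × 10^-11 M

Ca3(PO4)2(s) ⇌ 3 Ca^2+ + 2 PO4^3-
Ksp = [Ca^2+]^3[PO4^3-]^2
Let s = moles of Ca3(PO4)2 that dissolve per litre. [Ca^2+] = 0.00291 + 3s ≈ 0.00291, [PO4^3-] = 2s (common-ion effect: Ca^2+ is already 0.00291 M).
Ksp ≈ (0.00291)^3 × (2s)^2
s = 1.04 × 10^-11 M
Check: 3s = 3.1 × 10^-11 ≪ 0.00291, so the approximation is valid.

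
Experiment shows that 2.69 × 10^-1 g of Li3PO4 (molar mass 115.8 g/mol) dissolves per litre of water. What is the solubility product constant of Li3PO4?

Ksp ≈ 7.86 x 10^-10

Molar solubility s = (2.69 × 10^-1 g/L) / (115.8 g/mol) = 2.323 × 10^-3 M.
Li3PO4(s) ⇌ 3 Li^+(aq) + PO4^3-(aq)
With molar solubility s: [Li^+] = 3s, [PO4^3-] = s.
Ksp = [Li^+]^3[PO4^3-]
So Ksp = (3s)^3 × s = 27s^4
Ksp = 27 × (2.323 × 10^-3)^4 = 7.86 x 10^-10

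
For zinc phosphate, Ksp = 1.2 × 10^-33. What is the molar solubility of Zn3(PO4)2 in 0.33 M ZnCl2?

Zn3(PO4)2(s) <=> 3 Zn^2+ + 2 PO4^3-
Ksp = [Zn^2+]^3[PO4^3-]^2
Let s be the molar solubility in this solution. [Zn^2+] = 0.33 + 3s ≈ 0.33, [PO4^3-] = 2s (since Zn^2+ from ZnCl2 dominates).
Ksp ≈ (0.33)^3 × (2s)^2
s = 9.1 × 10^-17 M
Check: 3s = 2.7 x 10^-16 ≪ 0.33, so the approximation is valid.

s ≈ 9.1 × 10^-17 M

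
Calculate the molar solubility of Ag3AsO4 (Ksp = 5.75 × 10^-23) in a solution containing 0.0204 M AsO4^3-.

Ag3AsO4(s) <=> 3 Ag^+ + AsO4^3-
Ksp = [Ag^+]^3[AsO4^3-]
If s mol/L dissolves here, [Ag^+] = 3s, [AsO4^3-] = 0.0204 + s ≈ 0.0204 (Ksp is small, so little additional dissolves).
Ksp ≈ (3s)^3 × 0.0204
s = 4.71 x 10^-8 M
Check: s = 4.7 × 10^-8 ≪ 0.0204, so the approximation is valid.

4.71e-8 M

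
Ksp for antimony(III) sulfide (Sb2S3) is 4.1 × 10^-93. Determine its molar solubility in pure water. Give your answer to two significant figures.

s = 1.3e-19 M

Sb2S3(s) ⇌ 2 Sb^3+ + 3 S^2-
Ksp = [Sb^3+]^2[S^2-]^3
With molar solubility s: [Sb^3+] = 2s, [S^2-] = 3s.
Substituting: Ksp = (2s)^2(3s)^3 = 108s^5
s = (4.1 × 10^-93 / 108)^(1/5) = 1.3 x 10^-19 M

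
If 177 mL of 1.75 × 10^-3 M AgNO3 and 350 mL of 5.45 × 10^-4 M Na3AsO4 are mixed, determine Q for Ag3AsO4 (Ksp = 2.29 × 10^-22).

Total volume = 177 + 350 = 527 mL.
[Ag^+] = 1.75 × 10^-3 × (177/527) = 5.878 × 10^-4 M
[AsO4^3-] = 5.45 × 10^-4 × (350/527) = 3.620 x 10^-4 M
Ag3AsO4(s) ⇌ 3 Ag^+ + AsO4^3-, so Q = [Ag^+]^3[AsO4^3-]
Q = (5.878 x 10^-4)^3(3.620 × 10^-4) = 7.35 × 10^-14
Q > Ksp, so Ag3AsO4 will precipitate.

Q = 7.35e-14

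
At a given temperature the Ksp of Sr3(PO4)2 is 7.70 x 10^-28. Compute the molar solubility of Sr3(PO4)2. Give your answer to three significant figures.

s = 1.48 × 10^-6 M

Sr3(PO4)2(s) <=> 3 Sr^2+(aq) + 2 PO4^3-(aq)
Ksp = [Sr^2+]^3[PO4^3-]^2
For each mole of Sr3(PO4)2 that dissolves: [Sr^2+] = 3s, [PO4^3-] = 2s.
Ksp = (3s)^3(2s)^2 = 108s^5
Solving, s = (7.70 x 10^-28/108)^(1/5) = 1.48 x 10^-6 M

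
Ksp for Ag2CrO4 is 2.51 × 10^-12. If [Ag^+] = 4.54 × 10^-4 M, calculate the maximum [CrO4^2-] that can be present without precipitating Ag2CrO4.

Ag2CrO4(s) <=> 2 Ag^+(aq) + CrO4^2-(aq)
Ksp = [Ag^+]^2[CrO4^2-]
Precipitation begins when Q = Ksp. With [Ag^+] = 4.54 × 10^-4 M:
2.51 × 10^-12 = (4.54 × 10^-4)^2 × [CrO4^2-]
[CrO4^2-] = (2.51 × 10^-12 / 2.061 × 10^-7) = 1.22 × 10^-5 M

1.22e-5 M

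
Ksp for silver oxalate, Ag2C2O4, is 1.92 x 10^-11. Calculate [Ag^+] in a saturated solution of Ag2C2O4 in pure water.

3.37 × 10^-4 M

Ag2C2O4(s) <=> 2 Ag^+ + C2O4^2-
Ksp = [Ag^+]^2[C2O4^2-]
With molar solubility s: [Ag^+] = 2s, [C2O4^2-] = s.
Substituting: Ksp = (2s)^2s = 4s^3
Solving, s = (1.92 x 10^-11/4)^(1/3) = 1.687 × 10^-4 M
[Ag^+] = 2s = 3.37 × 10^-4 M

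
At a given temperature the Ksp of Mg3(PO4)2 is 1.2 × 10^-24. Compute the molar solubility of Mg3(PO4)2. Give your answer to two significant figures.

s = 6.4e-6 M

Mg3(PO4)2(s) <=> 3 Mg^2+(aq) + 2 PO4^3-(aq)
Ksp = [Mg^2+]^3[PO4^3-]^2
Let s = molar solubility. Then [Mg^2+] = 3s and [PO4^3-] = 2s.
Substituting: Ksp = (3s)^3(2s)^2 = 108s^5
Solving, s = (1.2 × 10^-24/108)^(1/5) = 6.4 x 10^-6 M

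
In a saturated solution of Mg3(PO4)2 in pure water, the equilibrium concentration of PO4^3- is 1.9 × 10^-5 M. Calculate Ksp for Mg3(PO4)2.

Ksp ≈ 8.4 × 10^-24

Mg3(PO4)2(s) ⇌ 3 Mg^2+ + 2 PO4^3-
Stoichiometry gives [Mg^2+] = (3/2)[PO4^3-] = 2.85 × 10^-5 M.
Ksp = [Mg^2+]^3[PO4^3-]^2
Ksp = (2.85 × 10^-5)^3 × (1.9 x 10^-5)^2 = 8.4 x 10^-24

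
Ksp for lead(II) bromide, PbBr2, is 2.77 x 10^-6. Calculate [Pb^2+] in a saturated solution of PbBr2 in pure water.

PbBr2(s) ⇌ Pb^2+ + 2 Br^-
Ksp = [Pb^2+][Br^-]^2
If s mol/L of PbBr2 dissolves, [Pb^2+] = s and [Br^-] = 2s.
Ksp = s(2s)^2 = 4s^3
Solving, s = (2.77 x 10^-6/4)^(1/3) = 8.847 × 10^-3 M
[Pb^2+] = s = 8.85 x 10^-3 M

8.85e-3 M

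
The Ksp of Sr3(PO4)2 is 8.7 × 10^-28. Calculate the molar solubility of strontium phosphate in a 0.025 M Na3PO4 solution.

3.7 × 10^-9 M

Sr3(PO4)2(s) <=> 3 Sr^2+(aq) + 2 PO4^3-(aq)
Ksp = [Sr^2+]^3[PO4^3-]^2
If s mol/L dissolves here, [Sr^2+] = 3s, [PO4^3-] = 0.025 + 2s ≈ 0.025 (since PO4^3- from Na3PO4 dominates).
Ksp ≈ (3s)^3 × (0.025)^2
s = 3.7 × 10^-9 M
Check: 2s = 7.4 × 10^-9 ≪ 0.025, so the approximation is valid.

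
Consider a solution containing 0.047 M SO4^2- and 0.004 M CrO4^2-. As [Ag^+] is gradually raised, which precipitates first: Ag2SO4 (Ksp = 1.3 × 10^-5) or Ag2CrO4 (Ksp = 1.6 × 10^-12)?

Each salt begins to precipitate when Q = Ksp, i.e. when [Ag^+] reaches its threshold.
For Ag2SO4: 1.3 × 10^-5 = 0.047 × [Ag^+]^2  ⇒  [Ag^+] = 1.7 × 10^-2 M.
For Ag2CrO4: 1.6 × 10^-12 = 0.004 × [Ag^+]^2  ⇒  [Ag^+] = 2.0 × 10^-5 M.
The salt with the lower threshold [Ag^+] precipitates first: Ag2CrO4.

Ag2CrO4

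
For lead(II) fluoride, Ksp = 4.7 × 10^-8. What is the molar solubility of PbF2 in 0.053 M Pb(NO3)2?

PbF2(s) ⇌ Pb^2+(aq) + 2 F^-(aq)
Ksp = [Pb^2+][F^-]^2
If s mol/L dissolves here, [Pb^2+] = 0.053 + s ≈ 0.053, [F^-] = 2s (common-ion effect: Pb^2+ is already 0.053 M).
Ksp ≈ 0.053 × (2s)^2
s = 4.7 × 10^-4 M
Check: s = 4.7 × 10^-4 ≪ 0.053, so the approximation is valid.

s = 4.7 x 10^-4 M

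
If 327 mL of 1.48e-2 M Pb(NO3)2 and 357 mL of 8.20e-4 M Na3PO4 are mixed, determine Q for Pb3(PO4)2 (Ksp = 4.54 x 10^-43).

Q = 6.49e-14

Total volume = 327 + 357 = 684 mL.
[Pb^2+] = 1.48 × 10^-2 × (327/684) = 7.075 × 10^-3 M
[PO4^3-] = 8.20 × 10^-4 × (357/684) = 4.280 × 10^-4 M
Pb3(PO4)2(s) ⇌ 3 Pb^2+ + 2 PO4^3-, so Q = [Pb^2+]^3[PO4^3-]^2
Q = (7.075 × 10^-3)^3(4.280 x 10^-4)^2 = 6.49 × 10^-14
Q > Ksp, so Pb3(PO4)2 will precipitate.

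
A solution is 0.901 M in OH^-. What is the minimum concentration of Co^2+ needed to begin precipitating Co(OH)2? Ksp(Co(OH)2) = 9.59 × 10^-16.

[Co^2+] ≈ 1.18 × 10^-15 M

Co(OH)2(s) ⇌ Co^2+(aq) + 2 OH^-(aq)
Ksp = [Co^2+][OH^-]^2
Precipitation begins when Q = Ksp. With [OH^-] = 0.901 M:
9.59 × 10^-16 = (0.901)^2 × [Co^2+]
[Co^2+] = (9.59 × 10^-16 / 8.118 × 10^-1) = 1.18 × 10^-15 M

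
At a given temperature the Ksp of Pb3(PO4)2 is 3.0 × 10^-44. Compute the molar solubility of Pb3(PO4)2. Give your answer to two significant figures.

s = 7.7e-10 M

Pb3(PO4)2(s) ⇌ 3 Pb^2+(aq) + 2 PO4^3-(aq)
Ksp = [Pb^2+]^3[PO4^3-]^2
If s mol/L of Pb3(PO4)2 dissolves, [Pb^2+] = 3s and [PO4^3-] = 2s.
So Ksp = (3s)^3 × (2s)^2 = 108s^5
s^5 = 3.0 × 10^-44 / 108, so s = 7.7 × 10^-10 M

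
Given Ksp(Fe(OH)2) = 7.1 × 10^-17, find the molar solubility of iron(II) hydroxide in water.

Fe(OH)2(s) ⇌ Fe^2+(aq) + 2 OH^-(aq)
Ksp = [Fe^2+][OH^-]^2
For each mole of Fe(OH)2 that dissolves: [Fe^2+] = s, [OH^-] = 2s.
So Ksp = s × (2s)^2 = 4s^3
Solving, s = (7.1 × 10^-17/4)^(1/3) = 2.6 × 10^-6 M

2.6e-6 M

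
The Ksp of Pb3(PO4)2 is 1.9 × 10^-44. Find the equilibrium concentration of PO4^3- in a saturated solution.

Pb3(PO4)2(s) ⇌ 3 Pb^2+ + 2 PO4^3-
Ksp = [Pb^2+]^3[PO4^3-]^2
If s mol/L of Pb3(PO4)2 dissolves, [Pb^2+] = 3s and [PO4^3-] = 2s.
Substituting: Ksp = (3s)^3(2s)^2 = 108s^5
Solving, s = (1.9 × 10^-44/108)^(1/5) = 7.06 x 10^-10 M
[PO4^3-] = 2s = 1.4 × 10^-9 M

[PO4^3-] = 1.4e-9 M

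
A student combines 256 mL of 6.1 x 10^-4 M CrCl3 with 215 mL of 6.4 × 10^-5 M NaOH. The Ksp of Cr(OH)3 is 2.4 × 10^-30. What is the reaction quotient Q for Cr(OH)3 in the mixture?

8.3 × 10^-18

Total volume = 256 + 215 = 471 mL.
[Cr^3+] = 6.1 × 10^-4 × (256/471) = 3.32 x 10^-4 M
[OH^-] = 6.4 × 10^-5 × (215/471) = 2.92 x 10^-5 M
Cr(OH)3(s) <=> Cr^3+(aq) + 3 OH^-(aq), so Q = [Cr^3+][OH^-]^3
Q = (3.32 × 10^-4)(2.92 × 10^-5)^3 = 8.3 × 10^-18
Q > Ksp, so Cr(OH)3 will precipitate.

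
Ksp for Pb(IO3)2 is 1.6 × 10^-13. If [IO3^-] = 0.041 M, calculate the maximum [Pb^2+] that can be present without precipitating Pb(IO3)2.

[Pb^2+] = 9.5 x 10^-11 M

Pb(IO3)2(s) <=> Pb^2+(aq) + 2 IO3^-(aq)
Ksp = [Pb^2+][IO3^-]^2
Precipitation begins when Q = Ksp. With [IO3^-] = 0.041 M:
1.6 × 10^-13 = (0.041)^2 × [Pb^2+]
[Pb^2+] = (1.6 × 10^-13 / 1.68 × 10^-3) = 9.5 × 10^-11 M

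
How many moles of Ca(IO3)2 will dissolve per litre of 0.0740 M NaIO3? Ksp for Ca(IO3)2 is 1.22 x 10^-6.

2.23e-4 M

Ca(IO3)2(s) ⇌ Ca^2+(aq) + 2 IO3^-(aq)
Ksp = [Ca^2+][IO3^-]^2
Let s be the molar solubility in this solution. [Ca^2+] = s, [IO3^-] = 0.0740 + 2s ≈ 0.0740 (Ksp is small, so little additional dissolves).
Ksp ≈ s × (0.0740)^2
s = 2.23 × 10^-4 M
Check: 2s = 4.5 × 10^-4 ≪ 0.0740, so the approximation is valid.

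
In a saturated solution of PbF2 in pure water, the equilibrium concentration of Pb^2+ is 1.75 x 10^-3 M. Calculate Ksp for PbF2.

PbF2(s) ⇌ Pb^2+(aq) + 2 F^-(aq)
Stoichiometry gives [F^-] = (2/1)[Pb^2+] = 3.500 × 10^-3 M.
Ksp = [Pb^2+][F^-]^2
Ksp = 1.75 × 10^-3 × (3.500 x 10^-3)^2 = 2.14 × 10^-8

2.14e-8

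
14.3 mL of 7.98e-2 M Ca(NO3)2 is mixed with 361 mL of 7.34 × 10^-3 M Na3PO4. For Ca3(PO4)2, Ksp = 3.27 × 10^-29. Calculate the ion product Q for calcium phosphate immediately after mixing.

Total volume = 14.3 + 361 = 375.3 mL.
[Ca^2+] = 7.98 × 10^-2 × (14.3/375.3) = 3.041 x 10^-3 M
[PO4^3-] = 7.34 × 10^-3 × (361/375.3) = 7.060 x 10^-3 M
Ca3(PO4)2(s) ⇌ 3 Ca^2+(aq) + 2 PO4^3-(aq), so Q = [Ca^2+]^3[PO4^3-]^2
Q = (3.041 × 10^-3)^3(7.060 × 10^-3)^2 = 1.40 × 10^-12
Q > Ksp, so Ca3(PO4)2 will precipitate.

1.40e-12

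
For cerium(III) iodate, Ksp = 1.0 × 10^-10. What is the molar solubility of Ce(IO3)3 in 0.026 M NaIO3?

Ce(IO3)3(s) ⇌ Ce^3+(aq) + 3 IO3^-(aq)
Ksp = [Ce^3+][IO3^-]^3
Let s be the molar solubility in this solution. [Ce^3+] = s, [IO3^-] = 0.026 + 3s ≈ 0.026 (since IO3^- from NaIO3 dominates).
Ksp ≈ s × (0.026)^3
s = 5.7 × 10^-6 M
Check: 3s = 1.7 × 10^-5 ≪ 0.026, so the approximation is valid.

5.7 x 10^-6 M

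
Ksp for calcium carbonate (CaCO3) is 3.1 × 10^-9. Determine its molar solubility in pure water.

s ≈ 5.6 × 10^-5 M

CaCO3(s) ⇌ Ca^2+ + CO3^2-
Ksp = [Ca^2+][CO3^2-]
For each mole of CaCO3 that dissolves: [Ca^2+] = s, [CO3^2-] = s.
Ksp = s × s = s^2
s = √(3.1 × 10^-9) = 5.6 × 10^-5 M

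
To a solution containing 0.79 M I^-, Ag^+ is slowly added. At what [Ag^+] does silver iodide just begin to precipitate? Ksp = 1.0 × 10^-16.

AgI(s) <=> Ag^+ + I^-
Ksp = [Ag^+][I^-]
Precipitation begins when Q = Ksp. With [I^-] = 0.79 M:
1.0 × 10^-16 = (0.79) × [Ag^+]
[Ag^+] = (1.0 × 10^-16 / 7.9 × 10^-1) = 1.3 × 10^-16 M

[Ag^+] ≈ 1.3e-16 M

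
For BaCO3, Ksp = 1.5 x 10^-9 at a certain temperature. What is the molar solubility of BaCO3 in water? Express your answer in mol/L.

3.9 × 10^-5 M

BaCO3(s) ⇌ Ba^2+ + CO3^2-
Ksp = [Ba^2+][CO3^2-]
For each mole of BaCO3 that dissolves: [Ba^2+] = s, [CO3^2-] = s.
Ksp = s × s = s^2
s = √(1.5 x 10^-9) = 3.9 × 10^-5 M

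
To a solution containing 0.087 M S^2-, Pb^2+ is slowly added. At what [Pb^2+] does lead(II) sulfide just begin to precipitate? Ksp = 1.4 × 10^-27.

PbS(s) <=> Pb^2+ + S^2-
Ksp = [Pb^2+][S^2-]
Precipitation begins when Q = Ksp. With [S^2-] = 0.087 M:
1.4 × 10^-27 = (0.087) × [Pb^2+]
[Pb^2+] = (1.4 × 10^-27 / 8.7 × 10^-2) = 1.6 × 10^-26 M

1.6e-26 M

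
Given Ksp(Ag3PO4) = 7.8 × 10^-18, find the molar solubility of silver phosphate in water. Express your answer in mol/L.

s = 2.3 × 10^-5 M

Ag3PO4(s) <=> 3 Ag^+(aq) + PO4^3-(aq)
Ksp = [Ag^+]^3[PO4^3-]
With molar solubility s: [Ag^+] = 3s, [PO4^3-] = s.
Substituting: Ksp = (3s)^3s = 27s^4
s^4 = 7.8 × 10^-18 / 27, so s = 2.3 × 10^-5 M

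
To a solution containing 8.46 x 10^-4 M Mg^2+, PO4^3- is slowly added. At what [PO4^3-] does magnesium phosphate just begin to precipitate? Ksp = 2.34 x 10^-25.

1.97e-8 M

Mg3(PO4)2(s) <=> 3 Mg^2+(aq) + 2 PO4^3-(aq)
Ksp = [Mg^2+]^3[PO4^3-]^2
Precipitation begins when Q = Ksp. With [Mg^2+] = 8.46 x 10^-4 M:
2.34 x 10^-25 = (8.46 x 10^-4)^3 × [PO4^3-]^2
[PO4^3-] = (2.34 x 10^-25 / 6.055 × 10^-10)^(1/2) = 1.97 × 10^-8 M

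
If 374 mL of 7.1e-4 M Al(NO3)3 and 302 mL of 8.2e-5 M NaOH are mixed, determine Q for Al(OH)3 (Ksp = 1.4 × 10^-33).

Q ≈ 1.9 × 10^-17

Total volume = 374 + 302 = 676 mL.
[Al^3+] = 7.1 x 10^-4 × (374/676) = 3.93 × 10^-4 M
[OH^-] = 8.2 × 10^-5 × (302/676) = 3.66 × 10^-5 M
Al(OH)3(s) ⇌ Al^3+ + 3 OH^-, so Q = [Al^3+][OH^-]^3
Q = (3.93 x 10^-4)(3.66 × 10^-5)^3 = 1.9 x 10^-17
Q > Ksp, so Al(OH)3 will precipitate.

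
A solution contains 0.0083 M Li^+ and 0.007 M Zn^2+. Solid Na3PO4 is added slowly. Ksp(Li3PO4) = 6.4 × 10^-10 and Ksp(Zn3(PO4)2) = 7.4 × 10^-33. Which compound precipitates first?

Precipitation of each salt starts when its ion product equals its Ksp.
For Li3PO4: 6.4 × 10^-10 = (0.0083)^3 × [PO4^3-]  ⇒  [PO4^3-] = 1.1 × 10^-3 M.
For Zn3(PO4)2: 7.4 × 10^-33 = (0.007)^3 × [PO4^3-]^2  ⇒  [PO4^3-] = 1.5 x 10^-13 M.
The salt with the lower threshold [PO4^3-] precipitates first: Zn3(PO4)2.

Zn3(PO4)2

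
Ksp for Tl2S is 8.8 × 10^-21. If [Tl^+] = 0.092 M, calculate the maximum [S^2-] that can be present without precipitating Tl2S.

Tl2S(s) <=> 2 Tl^+(aq) + S^2-(aq)
Ksp = [Tl^+]^2[S^2-]
Precipitation begins when Q = Ksp. With [Tl^+] = 0.092 M:
8.8 × 10^-21 = (0.092)^2 × [S^2-]
[S^2-] = (8.8 × 10^-21 / 8.46 x 10^-3) = 1.0 × 10^-18 M

[S^2-] = 1.0 x 10^-18 M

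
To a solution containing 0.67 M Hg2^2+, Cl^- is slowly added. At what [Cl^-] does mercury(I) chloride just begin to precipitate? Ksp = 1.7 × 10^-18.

Hg2Cl2(s) ⇌ Hg2^2+(aq) + 2 Cl^-(aq)
Ksp = [Hg2^2+][Cl^-]^2
Precipitation begins when Q = Ksp. With [Hg2^2+] = 0.67 M:
1.7 × 10^-18 = (0.67) × [Cl^-]^2
[Cl^-] = (1.7 × 10^-18 / 6.7 × 10^-1)^(1/2) = 1.6 x 10^-9 M

[Cl^-] = 1.6 × 10^-9 M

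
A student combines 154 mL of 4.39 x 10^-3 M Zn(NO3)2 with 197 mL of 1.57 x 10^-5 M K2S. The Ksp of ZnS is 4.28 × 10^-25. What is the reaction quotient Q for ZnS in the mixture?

Q = 1.70 × 10^-8

Total volume = 154 + 197 = 351 mL.
[Zn^2+] = 4.39 x 10^-3 × (154/351) = 1.926 × 10^-3 M
[S^2-] = 1.57 × 10^-5 × (197/351) = 8.812 × 10^-6 M
ZnS(s) ⇌ Zn^2+(aq) + S^2-(aq), so Q = [Zn^2+][S^2-]
Q = (1.926 × 10^-3)(8.812 × 10^-6) = 1.70 × 10^-8
Q > Ksp, so ZnS will precipitate.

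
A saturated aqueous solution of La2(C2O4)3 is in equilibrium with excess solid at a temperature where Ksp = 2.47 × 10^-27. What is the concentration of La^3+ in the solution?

La2(C2O4)3(s) ⇌ 2 La^3+ + 3 C2O4^2-
Ksp = [La^3+]^2[C2O4^2-]^3
For each mole of La2(C2O4)3 that dissolves: [La^3+] = 2s, [C2O4^2-] = 3s.
Substituting: Ksp = (2s)^2(3s)^3 = 108s^5
s = (2.47 × 10^-27 / 108)^(1/5) = 1.870 × 10^-6 M
[La^3+] = 2s = 3.74 x 10^-6 M

3.74e-6 M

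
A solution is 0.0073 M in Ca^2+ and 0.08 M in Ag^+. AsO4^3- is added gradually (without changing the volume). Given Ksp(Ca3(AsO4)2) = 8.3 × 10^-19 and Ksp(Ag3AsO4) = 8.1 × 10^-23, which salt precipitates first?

Ag3AsO4

Each salt begins to precipitate when Q = Ksp, i.e. when [AsO4^3-] reaches its threshold.
For Ca3(AsO4)2: 8.3 × 10^-19 = (0.0073)^3 × [AsO4^3-]^2  ⇒  [AsO4^3-] = 1.5 x 10^-6 M.
For Ag3AsO4: 8.1 × 10^-23 = (0.08)^3 × [AsO4^3-]  ⇒  [AsO4^3-] = 1.6 × 10^-19 M.
The salt with the lower threshold [AsO4^3-] precipitates first: Ag3AsO4.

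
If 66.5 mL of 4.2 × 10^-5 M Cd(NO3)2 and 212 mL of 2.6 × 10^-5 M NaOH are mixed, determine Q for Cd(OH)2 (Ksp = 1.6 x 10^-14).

3.9 × 10^-15

Total volume = 66.5 + 212 = 278.5 mL.
[Cd^2+] = 4.2 × 10^-5 × (66.5/278.5) = 1.00 × 10^-5 M
[OH^-] = 2.6 × 10^-5 × (212/278.5) = 1.98 × 10^-5 M
Cd(OH)2(s) ⇌ Cd^2+ + 2 OH^-, so Q = [Cd^2+][OH^-]^2
Q = (1.00 × 10^-5)(1.98 x 10^-5)^2 = 3.9 × 10^-15
Q < Ksp, so no precipitate of Cd(OH)2 forms.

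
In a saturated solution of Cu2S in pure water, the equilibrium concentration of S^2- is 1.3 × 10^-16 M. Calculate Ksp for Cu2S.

8.8 × 10^-48

Cu2S(s) ⇌ 2 Cu^+ + S^2-
Stoichiometry gives [Cu^+] = (2/1)[S^2-] = 2.60 × 10^-16 M.
Ksp = [Cu^+]^2[S^2-]
Ksp = (2.60 × 10^-16)^2 × 1.3 × 10^-16 = 8.8 × 10^-48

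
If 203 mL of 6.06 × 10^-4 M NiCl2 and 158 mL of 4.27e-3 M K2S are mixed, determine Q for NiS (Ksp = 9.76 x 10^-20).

Total volume = 203 + 158 = 361 mL.
[Ni^2+] = 6.06 × 10^-4 × (203/361) = 3.408 x 10^-4 M
[S^2-] = 4.27 × 10^-3 × (158/361) = 1.869 × 10^-3 M
NiS(s) ⇌ Ni^2+ + S^2-, so Q = [Ni^2+][S^2-]
Q = (3.408 × 10^-4)(1.869 × 10^-3) = 6.37 × 10^-7
Q > Ksp, so NiS will precipitate.

6.37e-7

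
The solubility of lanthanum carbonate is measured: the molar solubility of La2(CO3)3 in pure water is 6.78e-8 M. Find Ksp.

Ksp ≈ 1.55 x 10^-34

La2(CO3)3(s) <=> 2 La^3+ + 3 CO3^2-
Let s = molar solubility. Then [La^3+] = 2s and [CO3^2-] = 3s.
Ksp = [La^3+]^2[CO3^2-]^3
Substituting: Ksp = (2s)^2(3s)^3 = 108s^5
With s = 6.78 × 10^-8: Ksp = 1.55 × 10^-34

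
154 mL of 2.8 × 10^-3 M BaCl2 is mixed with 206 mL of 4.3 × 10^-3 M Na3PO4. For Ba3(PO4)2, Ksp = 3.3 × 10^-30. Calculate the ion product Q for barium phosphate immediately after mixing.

Q = 1.0e-14

Total volume = 154 + 206 = 360 mL.
[Ba^2+] = 2.8 × 10^-3 × (154/360) = 1.20 x 10^-3 M
[PO4^3-] = 4.3 × 10^-3 × (206/360) = 2.46 × 10^-3 M
Ba3(PO4)2(s) ⇌ 3 Ba^2+ + 2 PO4^3-, so Q = [Ba^2+]^3[PO4^3-]^2
Q = (1.20 × 10^-3)^3(2.46 × 10^-3)^2 = 1.0 x 10^-14
Q > Ksp, so Ba3(PO4)2 will precipitate.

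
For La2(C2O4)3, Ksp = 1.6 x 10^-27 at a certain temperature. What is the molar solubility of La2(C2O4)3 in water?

La2(C2O4)3(s) <=> 2 La^3+ + 3 C2O4^2-
Ksp = [La^3+]^2[C2O4^2-]^3
With molar solubility s: [La^3+] = 2s, [C2O4^2-] = 3s.
Ksp = (2s)^2(3s)^3 = 108s^5
Solving, s = (1.6 x 10^-27/108)^(1/5) = 1.7 × 10^-6 M

1.7 x 10^-6 M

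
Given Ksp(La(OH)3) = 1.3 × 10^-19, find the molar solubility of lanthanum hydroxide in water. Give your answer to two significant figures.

s = 8.3 × 10^-6 M

La(OH)3(s) <=> La^3+(aq) + 3 OH^-(aq)
Ksp = [La^3+][OH^-]^3
For each mole of La(OH)3 that dissolves: [La^3+] = s, [OH^-] = 3s.
So Ksp = s × (3s)^3 = 27s^4
s^4 = 1.3 × 10^-19 / 27, so s = 8.3 × 10^-6 M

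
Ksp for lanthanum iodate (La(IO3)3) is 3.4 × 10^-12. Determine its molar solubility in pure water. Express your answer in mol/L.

La(IO3)3(s) <=> La^3+(aq) + 3 IO3^-(aq)
Ksp = [La^3+][IO3^-]^3
For each mole of La(IO3)3 that dissolves: [La^3+] = s, [IO3^-] = 3s.
So Ksp = s × (3s)^3 = 27s^4
s^4 = 3.4 × 10^-12 / 27, so s = 6.0 × 10^-4 M

s = 6.0 × 10^-4 M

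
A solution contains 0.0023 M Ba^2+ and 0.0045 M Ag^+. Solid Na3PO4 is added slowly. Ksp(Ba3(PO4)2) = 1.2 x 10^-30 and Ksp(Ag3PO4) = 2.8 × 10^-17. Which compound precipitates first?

Precipitation of each salt starts when its ion product equals its Ksp.
For Ba3(PO4)2: 1.2 x 10^-30 = (0.0023)^3 × [PO4^3-]^2  ⇒  [PO4^3-] = 9.9 x 10^-12 M.
For Ag3PO4: 2.8 × 10^-17 = (0.0045)^3 × [PO4^3-]  ⇒  [PO4^3-] = 3.1 x 10^-10 M.
The salt with the lower threshold [PO4^3-] precipitates first: Ba3(PO4)2.

Ba3(PO4)2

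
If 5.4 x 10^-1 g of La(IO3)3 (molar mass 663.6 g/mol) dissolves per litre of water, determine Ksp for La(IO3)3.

Ksp = 1.2e-11

Molar solubility s = (5.4 × 10^-1 g/L) / (663.6 g/mol) = 8.14 x 10^-4 M.
La(IO3)3(s) ⇌ La^3+(aq) + 3 IO3^-(aq)
For each mole of La(IO3)3 that dissolves: [La^3+] = s, [IO3^-] = 3s.
Ksp = [La^3+][IO3^-]^3
Ksp = s(3s)^3 = 27s^4
Ksp = 27 × (8.14 × 10^-4)^4 = 1.2 × 10^-11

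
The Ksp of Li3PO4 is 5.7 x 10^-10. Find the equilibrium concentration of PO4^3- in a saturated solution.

[PO4^3-] = 2.1 x 10^-3 M

Li3PO4(s) <=> 3 Li^+(aq) + PO4^3-(aq)
Ksp = [Li^+]^3[PO4^3-]
For each mole of Li3PO4 that dissolves: [Li^+] = 3s, [PO4^3-] = s.
Ksp = (3s)^3s = 27s^4
s^4 = 5.7 x 10^-10 / 27, so s = 2.14 × 10^-3 M
[PO4^3-] = s = 2.1 × 10^-3 M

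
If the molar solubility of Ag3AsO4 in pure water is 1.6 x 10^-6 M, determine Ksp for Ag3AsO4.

Ag3AsO4(s) <=> 3 Ag^+ + AsO4^3-
With molar solubility s: [Ag^+] = 3s, [AsO4^3-] = s.
Ksp = [Ag^+]^3[AsO4^3-]
So Ksp = (3s)^3 × s = 27s^4
With s = 1.6 × 10^-6: Ksp = 1.8 × 10^-22

Ksp ≈ 1.8e-22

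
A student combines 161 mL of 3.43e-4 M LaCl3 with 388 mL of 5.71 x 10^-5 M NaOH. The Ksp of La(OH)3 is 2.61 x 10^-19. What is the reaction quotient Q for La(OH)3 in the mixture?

Q = 6.61 × 10^-18

Total volume = 161 + 388 = 549 mL.
[La^3+] = 3.43 × 10^-4 × (161/549) = 1.006 × 10^-4 M
[OH^-] = 5.71 x 10^-5 × (388/549) = 4.035 × 10^-5 M
La(OH)3(s) ⇌ La^3+ + 3 OH^-, so Q = [La^3+][OH^-]^3
Q = (1.006 × 10^-4)(4.035 × 10^-5)^3 = 6.61 × 10^-18
Q > Ksp, so La(OH)3 will precipitate.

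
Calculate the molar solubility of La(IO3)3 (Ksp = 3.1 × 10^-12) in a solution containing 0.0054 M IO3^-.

2.0 × 10^-5 M

La(IO3)3(s) ⇌ La^3+ + 3 IO3^-
Ksp = [La^3+][IO3^-]^3
Let s = moles of La(IO3)3 that dissolve per litre. [La^3+] = s, [IO3^-] = 0.0054 + 3s ≈ 0.0054 (common-ion effect: IO3^- is already 0.0054 M).
Ksp ≈ s × (0.0054)^3
s = 2.0 x 10^-5 M
Check: 3s = 5.9 x 10^-5 ≪ 0.0054, so the approximation is valid.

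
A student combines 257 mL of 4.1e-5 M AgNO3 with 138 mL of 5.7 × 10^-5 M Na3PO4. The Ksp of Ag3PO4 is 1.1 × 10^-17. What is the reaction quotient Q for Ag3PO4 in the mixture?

Total volume = 257 + 138 = 395 mL.
[Ag^+] = 4.1 x 10^-5 × (257/395) = 2.67 x 10^-5 M
[PO4^3-] = 5.7 x 10^-5 × (138/395) = 1.99 × 10^-5 M
Ag3PO4(s) <=> 3 Ag^+ + PO4^3-, so Q = [Ag^+]^3[PO4^3-]
Q = (2.67 × 10^-5)^3(1.99 × 10^-5) = 3.8 x 10^-19
Q < Ksp, so no precipitate of Ag3PO4 forms.

3.8e-19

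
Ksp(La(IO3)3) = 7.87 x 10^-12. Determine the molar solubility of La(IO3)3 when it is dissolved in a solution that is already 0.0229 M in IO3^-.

La(IO3)3(s) <=> La^3+(aq) + 3 IO3^-(aq)
Ksp = [La^3+][IO3^-]^3
If s mol/L dissolves here, [La^3+] = s, [IO3^-] = 0.0229 + 3s ≈ 0.0229 (since the IO3^- already present dominates).
Ksp ≈ s × (0.0229)^3
s = 6.55 × 10^-7 M
Check: 3s = 2.0 × 10^-6 ≪ 0.0229, so the approximation is valid.

s ≈ 6.55 × 10^-7 M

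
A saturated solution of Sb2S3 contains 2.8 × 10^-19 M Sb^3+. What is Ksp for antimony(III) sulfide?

Ksp ≈ 5.8 × 10^-93

Sb2S3(s) ⇌ 2 Sb^3+ + 3 S^2-
Stoichiometry gives [S^2-] = (3/2)[Sb^3+] = 4.20 × 10^-19 M.
Ksp = [Sb^3+]^2[S^2-]^3
Ksp = (2.8 × 10^-19)^2 × (4.20 × 10^-19)^3 = 5.8 × 10^-93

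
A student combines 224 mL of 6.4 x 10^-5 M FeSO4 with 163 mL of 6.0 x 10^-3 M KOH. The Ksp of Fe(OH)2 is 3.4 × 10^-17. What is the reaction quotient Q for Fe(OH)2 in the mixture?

Q ≈ 2.4e-10

Total volume = 224 + 163 = 387 mL.
[Fe^2+] = 6.4 × 10^-5 × (224/387) = 3.70 × 10^-5 M
[OH^-] = 6.0 × 10^-3 × (163/387) = 2.53 × 10^-3 M
Fe(OH)2(s) ⇌ Fe^2+ + 2 OH^-, so Q = [Fe^2+][OH^-]^2
Q = (3.70 x 10^-5)(2.53 x 10^-3)^2 = 2.4 x 10^-10
Q > Ksp, so Fe(OH)2 will precipitate.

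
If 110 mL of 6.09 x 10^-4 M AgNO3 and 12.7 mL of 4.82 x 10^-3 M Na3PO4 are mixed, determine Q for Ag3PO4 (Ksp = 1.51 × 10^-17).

Total volume = 110 + 12.7 = 122.7 mL.
[Ag^+] = 6.09 × 10^-4 × (110/122.7) = 5.460 x 10^-4 M
[PO4^3-] = 4.82 × 10^-3 × (12.7/122.7) = 4.989 × 10^-4 M
Ag3PO4(s) ⇌ 3 Ag^+ + PO4^3-, so Q = [Ag^+]^3[PO4^3-]
Q = (5.460 × 10^-4)^3(4.989 × 10^-4) = 8.12 × 10^-14
Q > Ksp, so Ag3PO4 will precipitate.

8.12 × 10^-14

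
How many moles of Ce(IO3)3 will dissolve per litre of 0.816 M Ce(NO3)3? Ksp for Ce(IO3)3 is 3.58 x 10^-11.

s ≈ 1.18e-4 M

Ce(IO3)3(s) ⇌ Ce^3+ + 3 IO3^-
Ksp = [Ce^3+][IO3^-]^3
If s mol/L dissolves here, [Ce^3+] = 0.816 + s ≈ 0.816, [IO3^-] = 3s (Ksp is small, so little additional dissolves).
Ksp ≈ 0.816 × (3s)^3
s = 1.18 x 10^-4 M
Check: s = 1.2 x 10^-4 ≪ 0.816, so the approximation is valid.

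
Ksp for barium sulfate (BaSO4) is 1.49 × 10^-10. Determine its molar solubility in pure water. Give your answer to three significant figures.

s = 1.22 × 10^-5 M

BaSO4(s) ⇌ Ba^2+(aq) + SO4^2-(aq)
Ksp = [Ba^2+][SO4^2-]
If s mol/L of BaSO4 dissolves, [Ba^2+] = s and [SO4^2-] = s.
Ksp = s × s = s^2
s = √(1.49 × 10^-10) = 1.22 × 10^-5 M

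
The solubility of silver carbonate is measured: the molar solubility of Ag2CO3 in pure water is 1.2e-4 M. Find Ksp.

Ag2CO3(s) <=> 2 Ag^+(aq) + CO3^2-(aq)
If s mol/L of Ag2CO3 dissolves, [Ag^+] = 2s and [CO3^2-] = s.
Ksp = [Ag^+]^2[CO3^2-]
So Ksp = (2s)^2 × s = 4s^3
Ksp = 4 × (1.2 × 10^-4)^3 = 6.9 x 10^-12

Ksp = 6.9 × 10^-12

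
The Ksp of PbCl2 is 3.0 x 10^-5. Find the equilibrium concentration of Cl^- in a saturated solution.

[Cl^-] ≈ 3.9e-2 M

PbCl2(s) ⇌ Pb^2+ + 2 Cl^-
Ksp = [Pb^2+][Cl^-]^2
Let s = molar solubility. Then [Pb^2+] = s and [Cl^-] = 2s.
So Ksp = s × (2s)^2 = 4s^3
s = (3.0 x 10^-5 / 4)^(1/3) = 1.96 x 10^-2 M
[Cl^-] = 2s = 3.9 × 10^-2 M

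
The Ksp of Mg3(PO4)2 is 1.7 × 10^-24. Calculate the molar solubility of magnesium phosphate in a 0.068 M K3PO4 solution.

s = 2.4 × 10^-8 M

Mg3(PO4)2(s) ⇌ 3 Mg^2+ + 2 PO4^3-
Ksp = [Mg^2+]^3[PO4^3-]^2
Let s = moles of Mg3(PO4)2 that dissolve per litre. [Mg^2+] = 3s, [PO4^3-] = 0.068 + 2s ≈ 0.068 (common-ion effect: PO4^3- is already 0.068 M).
Ksp ≈ (3s)^3 × (0.068)^2
s = 2.4 × 10^-8 M
Check: 2s = 4.8 × 10^-8 ≪ 0.068, so the approximation is valid.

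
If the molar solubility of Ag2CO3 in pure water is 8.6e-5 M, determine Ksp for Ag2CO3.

Ag2CO3(s) ⇌ 2 Ag^+ + CO3^2-
For each mole of Ag2CO3 that dissolves: [Ag^+] = 2s, [CO3^2-] = s.
Ksp = [Ag^+]^2[CO3^2-]
Ksp = (2s)^2s = 4s^3
With s = 8.6 × 10^-5: Ksp = 2.5 × 10^-12

2.5 × 10^-12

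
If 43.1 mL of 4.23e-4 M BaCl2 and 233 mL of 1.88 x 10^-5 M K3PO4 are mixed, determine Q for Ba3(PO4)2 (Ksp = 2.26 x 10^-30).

Q ≈ 7.25e-23

Total volume = 43.1 + 233 = 276.1 mL.
[Ba^2+] = 4.23 x 10^-4 × (43.1/276.1) = 6.603 × 10^-5 M
[PO4^3-] = 1.88 x 10^-5 × (233/276.1) = 1.587 x 10^-5 M
Ba3(PO4)2(s) <=> 3 Ba^2+(aq) + 2 PO4^3-(aq), so Q = [Ba^2+]^3[PO4^3-]^2
Q = (6.603 x 10^-5)^3(1.587 × 10^-5)^2 = 7.25 × 10^-23
Q > Ksp, so Ba3(PO4)2 will precipitate.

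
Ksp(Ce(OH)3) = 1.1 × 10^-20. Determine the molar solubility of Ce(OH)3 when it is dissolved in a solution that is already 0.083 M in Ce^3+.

Ce(OH)3(s) ⇌ Ce^3+(aq) + 3 OH^-(aq)
Ksp = [Ce^3+][OH^-]^3
Let s be the molar solubility in this solution. [Ce^3+] = 0.083 + s ≈ 0.083, [OH^-] = 3s (since the Ce^3+ already present dominates).
Ksp ≈ 0.083 × (3s)^3
s = 1.7 × 10^-7 M
Check: s = 1.7 x 10^-7 ≪ 0.083, so the approximation is valid.

s ≈ 1.7e-7 M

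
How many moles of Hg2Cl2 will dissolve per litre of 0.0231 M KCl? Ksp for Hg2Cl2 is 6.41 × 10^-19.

1.20e-15 M

Hg2Cl2(s) ⇌ Hg2^2+ + 2 Cl^-
Ksp = [Hg2^2+][Cl^-]^2
Let s = moles of Hg2Cl2 that dissolve per litre. [Hg2^2+] = s, [Cl^-] = 0.0231 + 2s ≈ 0.0231 (Ksp is small, so little additional dissolves).
Ksp ≈ s × (0.0231)^2
s = 1.20 x 10^-15 M
Check: 2s = 2.4 × 10^-15 ≪ 0.0231, so the approximation is valid.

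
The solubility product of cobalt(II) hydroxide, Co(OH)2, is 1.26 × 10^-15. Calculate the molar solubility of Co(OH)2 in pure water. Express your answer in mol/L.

Co(OH)2(s) ⇌ Co^2+ + 2 OH^-
Ksp = [Co^2+][OH^-]^2
For each mole of Co(OH)2 that dissolves: [Co^2+] = s, [OH^-] = 2s.
So Ksp = s × (2s)^2 = 4s^3
s^3 = 1.26 × 10^-15 / 4, so s = 6.80 × 10^-6 M

s ≈ 6.80 × 10^-6 M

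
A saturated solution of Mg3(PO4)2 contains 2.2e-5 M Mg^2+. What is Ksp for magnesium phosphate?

Ksp ≈ 2.3 × 10^-24

Mg3(PO4)2(s) ⇌ 3 Mg^2+(aq) + 2 PO4^3-(aq)
Stoichiometry gives [PO4^3-] = (2/3)[Mg^2+] = 1.47 × 10^-5 M.
Ksp = [Mg^2+]^3[PO4^3-]^2
Ksp = (2.2 × 10^-5)^3 × (1.47 x 10^-5)^2 = 2.3 x 10^-24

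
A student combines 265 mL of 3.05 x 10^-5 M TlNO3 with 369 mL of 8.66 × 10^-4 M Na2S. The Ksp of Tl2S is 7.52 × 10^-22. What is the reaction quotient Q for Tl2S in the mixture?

Total volume = 265 + 369 = 634 mL.
[Tl^+] = 3.05 × 10^-5 × (265/634) = 1.275 × 10^-5 M
[S^2-] = 8.66 × 10^-4 × (369/634) = 5.040 × 10^-4 M
Tl2S(s) ⇌ 2 Tl^+ + S^2-, so Q = [Tl^+]^2[S^2-]
Q = (1.275 × 10^-5)^2(5.040 x 10^-4) = 8.19 × 10^-14
Q > Ksp, so Tl2S will precipitate.

Q ≈ 8.19e-14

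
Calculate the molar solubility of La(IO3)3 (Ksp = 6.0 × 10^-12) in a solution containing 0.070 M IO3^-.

La(IO3)3(s) <=> La^3+(aq) + 3 IO3^-(aq)
Ksp = [La^3+][IO3^-]^3
Let s be the molar solubility in this solution. [La^3+] = s, [IO3^-] = 0.070 + 3s ≈ 0.070 (since the IO3^- already present dominates).
Ksp ≈ s × (0.070)^3
s = 1.7 × 10^-8 M
Check: 3s = 5.2 × 10^-8 ≪ 0.070, so the approximation is valid.

1.7e-8 M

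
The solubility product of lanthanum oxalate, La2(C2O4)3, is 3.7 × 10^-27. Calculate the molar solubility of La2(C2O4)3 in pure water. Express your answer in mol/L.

La2(C2O4)3(s) ⇌ 2 La^3+(aq) + 3 C2O4^2-(aq)
Ksp = [La^3+]^2[C2O4^2-]^3
With molar solubility s: [La^3+] = 2s, [C2O4^2-] = 3s.
Ksp = (2s)^2(3s)^3 = 108s^5
s^5 = 3.7 × 10^-27 / 108, so s = 2.0 × 10^-6 M

s = 2.0 × 10^-6 M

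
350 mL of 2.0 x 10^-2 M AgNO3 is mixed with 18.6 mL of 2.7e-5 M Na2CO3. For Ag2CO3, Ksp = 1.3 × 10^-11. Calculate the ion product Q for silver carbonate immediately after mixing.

4.9e-10

Total volume = 350 + 18.6 = 368.6 mL.
[Ag^+] = 2.0 x 10^-2 × (350/368.6) = 1.90 x 10^-2 M
[CO3^2-] = 2.7 × 10^-5 × (18.6/368.6) = 1.36 × 10^-6 M
Ag2CO3(s) ⇌ 2 Ag^+ + CO3^2-, so Q = [Ag^+]^2[CO3^2-]
Q = (1.90 × 10^-2)^2(1.36 × 10^-6) = 4.9 × 10^-10
Q > Ksp, so Ag2CO3 will precipitate.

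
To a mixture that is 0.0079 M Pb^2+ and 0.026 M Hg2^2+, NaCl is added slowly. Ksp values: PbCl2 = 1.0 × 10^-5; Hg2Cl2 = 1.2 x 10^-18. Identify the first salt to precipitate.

Precipitation of each salt starts when its ion product equals its Ksp.
For PbCl2: 1.0 × 10^-5 = 0.0079 × [Cl^-]^2  ⇒  [Cl^-] = 3.6 × 10^-2 M.
For Hg2Cl2: 1.2 x 10^-18 = 0.026 × [Cl^-]^2  ⇒  [Cl^-] = 6.8 × 10^-9 M.
The salt with the lower threshold [Cl^-] precipitates first: Hg2Cl2.

Hg2Cl2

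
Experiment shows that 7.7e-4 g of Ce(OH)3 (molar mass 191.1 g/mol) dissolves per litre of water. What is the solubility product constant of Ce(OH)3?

Molar solubility s = (7.7 × 10^-4 g/L) / (191.1 g/mol) = 4.03 × 10^-6 M.
Ce(OH)3(s) ⇌ Ce^3+ + 3 OH^-
If s mol/L of Ce(OH)3 dissolves, [Ce^3+] = s and [OH^-] = 3s.
Ksp = [Ce^3+][OH^-]^3
Substituting: Ksp = s(3s)^3 = 27s^4
With s = 4.03 × 10^-6: Ksp = 7.1 × 10^-21

Ksp = 7.1 x 10^-21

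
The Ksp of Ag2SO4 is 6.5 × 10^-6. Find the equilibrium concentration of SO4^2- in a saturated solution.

Ag2SO4(s) <=> 2 Ag^+(aq) + SO4^2-(aq)
Ksp = [Ag^+]^2[SO4^2-]
If s mol/L of Ag2SO4 dissolves, [Ag^+] = 2s and [SO4^2-] = s.
Substituting: Ksp = (2s)^2s = 4s^3
s^3 = 6.5 × 10^-6 / 4, so s = 1.18 × 10^-2 M
[SO4^2-] = s = 1.2 x 10^-2 M

[SO4^2-] ≈ 1.2 × 10^-2 M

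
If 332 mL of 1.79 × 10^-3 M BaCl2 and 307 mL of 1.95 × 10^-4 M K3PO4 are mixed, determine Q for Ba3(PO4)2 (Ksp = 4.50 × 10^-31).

Total volume = 332 + 307 = 639 mL.
[Ba^2+] = 1.79 x 10^-3 × (332/639) = 9.300 × 10^-4 M
[PO4^3-] = 1.95 x 10^-4 × (307/639) = 9.369 × 10^-5 M
Ba3(PO4)2(s) ⇌ 3 Ba^2+ + 2 PO4^3-, so Q = [Ba^2+]^3[PO4^3-]^2
Q = (9.300 × 10^-4)^3(9.369 x 10^-5)^2 = 7.06 x 10^-18
Q > Ksp, so Ba3(PO4)2 will precipitate.

7.06e-18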